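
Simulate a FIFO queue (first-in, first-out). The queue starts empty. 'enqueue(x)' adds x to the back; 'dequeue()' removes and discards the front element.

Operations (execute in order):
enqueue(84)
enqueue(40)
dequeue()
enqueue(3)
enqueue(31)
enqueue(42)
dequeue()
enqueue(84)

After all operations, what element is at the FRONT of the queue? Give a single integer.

enqueue(84): queue = [84]
enqueue(40): queue = [84, 40]
dequeue(): queue = [40]
enqueue(3): queue = [40, 3]
enqueue(31): queue = [40, 3, 31]
enqueue(42): queue = [40, 3, 31, 42]
dequeue(): queue = [3, 31, 42]
enqueue(84): queue = [3, 31, 42, 84]

Answer: 3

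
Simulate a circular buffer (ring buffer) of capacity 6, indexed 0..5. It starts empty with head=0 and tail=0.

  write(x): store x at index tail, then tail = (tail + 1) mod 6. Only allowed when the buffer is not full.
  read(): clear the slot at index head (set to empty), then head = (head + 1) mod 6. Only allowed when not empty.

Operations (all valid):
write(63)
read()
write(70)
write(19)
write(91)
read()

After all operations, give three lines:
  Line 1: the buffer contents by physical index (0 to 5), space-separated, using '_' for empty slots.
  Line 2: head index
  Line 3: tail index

write(63): buf=[63 _ _ _ _ _], head=0, tail=1, size=1
read(): buf=[_ _ _ _ _ _], head=1, tail=1, size=0
write(70): buf=[_ 70 _ _ _ _], head=1, tail=2, size=1
write(19): buf=[_ 70 19 _ _ _], head=1, tail=3, size=2
write(91): buf=[_ 70 19 91 _ _], head=1, tail=4, size=3
read(): buf=[_ _ 19 91 _ _], head=2, tail=4, size=2

Answer: _ _ 19 91 _ _
2
4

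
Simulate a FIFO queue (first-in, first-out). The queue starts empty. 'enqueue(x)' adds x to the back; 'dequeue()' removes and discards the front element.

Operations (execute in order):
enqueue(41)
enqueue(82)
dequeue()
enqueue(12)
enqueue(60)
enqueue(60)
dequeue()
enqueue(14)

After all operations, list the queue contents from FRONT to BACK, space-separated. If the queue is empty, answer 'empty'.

enqueue(41): [41]
enqueue(82): [41, 82]
dequeue(): [82]
enqueue(12): [82, 12]
enqueue(60): [82, 12, 60]
enqueue(60): [82, 12, 60, 60]
dequeue(): [12, 60, 60]
enqueue(14): [12, 60, 60, 14]

Answer: 12 60 60 14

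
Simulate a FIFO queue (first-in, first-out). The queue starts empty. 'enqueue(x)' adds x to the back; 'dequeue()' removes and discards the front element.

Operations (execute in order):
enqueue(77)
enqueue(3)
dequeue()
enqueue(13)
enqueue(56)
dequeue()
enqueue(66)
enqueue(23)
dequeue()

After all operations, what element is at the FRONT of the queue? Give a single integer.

enqueue(77): queue = [77]
enqueue(3): queue = [77, 3]
dequeue(): queue = [3]
enqueue(13): queue = [3, 13]
enqueue(56): queue = [3, 13, 56]
dequeue(): queue = [13, 56]
enqueue(66): queue = [13, 56, 66]
enqueue(23): queue = [13, 56, 66, 23]
dequeue(): queue = [56, 66, 23]

Answer: 56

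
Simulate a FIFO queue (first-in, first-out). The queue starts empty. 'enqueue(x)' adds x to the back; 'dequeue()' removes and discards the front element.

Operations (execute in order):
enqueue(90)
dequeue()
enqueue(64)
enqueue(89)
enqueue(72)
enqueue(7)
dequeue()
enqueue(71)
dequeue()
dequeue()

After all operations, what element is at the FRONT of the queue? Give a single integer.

enqueue(90): queue = [90]
dequeue(): queue = []
enqueue(64): queue = [64]
enqueue(89): queue = [64, 89]
enqueue(72): queue = [64, 89, 72]
enqueue(7): queue = [64, 89, 72, 7]
dequeue(): queue = [89, 72, 7]
enqueue(71): queue = [89, 72, 7, 71]
dequeue(): queue = [72, 7, 71]
dequeue(): queue = [7, 71]

Answer: 7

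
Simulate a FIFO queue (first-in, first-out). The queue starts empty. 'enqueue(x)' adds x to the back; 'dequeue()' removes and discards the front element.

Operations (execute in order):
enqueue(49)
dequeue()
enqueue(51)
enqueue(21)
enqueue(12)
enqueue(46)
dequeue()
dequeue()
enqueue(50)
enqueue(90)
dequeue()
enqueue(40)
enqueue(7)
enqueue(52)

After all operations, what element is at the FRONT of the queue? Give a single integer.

Answer: 46

Derivation:
enqueue(49): queue = [49]
dequeue(): queue = []
enqueue(51): queue = [51]
enqueue(21): queue = [51, 21]
enqueue(12): queue = [51, 21, 12]
enqueue(46): queue = [51, 21, 12, 46]
dequeue(): queue = [21, 12, 46]
dequeue(): queue = [12, 46]
enqueue(50): queue = [12, 46, 50]
enqueue(90): queue = [12, 46, 50, 90]
dequeue(): queue = [46, 50, 90]
enqueue(40): queue = [46, 50, 90, 40]
enqueue(7): queue = [46, 50, 90, 40, 7]
enqueue(52): queue = [46, 50, 90, 40, 7, 52]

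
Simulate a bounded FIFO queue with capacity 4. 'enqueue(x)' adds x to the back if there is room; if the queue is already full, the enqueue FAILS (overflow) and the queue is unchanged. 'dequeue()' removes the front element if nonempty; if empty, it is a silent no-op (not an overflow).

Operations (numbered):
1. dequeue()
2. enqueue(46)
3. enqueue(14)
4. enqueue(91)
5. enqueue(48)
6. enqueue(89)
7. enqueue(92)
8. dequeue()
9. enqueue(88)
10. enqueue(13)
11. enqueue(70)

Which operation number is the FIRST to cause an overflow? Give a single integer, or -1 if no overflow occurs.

1. dequeue(): empty, no-op, size=0
2. enqueue(46): size=1
3. enqueue(14): size=2
4. enqueue(91): size=3
5. enqueue(48): size=4
6. enqueue(89): size=4=cap → OVERFLOW (fail)
7. enqueue(92): size=4=cap → OVERFLOW (fail)
8. dequeue(): size=3
9. enqueue(88): size=4
10. enqueue(13): size=4=cap → OVERFLOW (fail)
11. enqueue(70): size=4=cap → OVERFLOW (fail)

Answer: 6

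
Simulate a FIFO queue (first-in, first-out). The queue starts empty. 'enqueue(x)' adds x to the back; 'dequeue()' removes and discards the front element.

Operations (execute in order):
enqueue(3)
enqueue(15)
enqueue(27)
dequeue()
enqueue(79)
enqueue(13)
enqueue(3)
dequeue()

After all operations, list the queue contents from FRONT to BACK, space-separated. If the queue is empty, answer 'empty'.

Answer: 27 79 13 3

Derivation:
enqueue(3): [3]
enqueue(15): [3, 15]
enqueue(27): [3, 15, 27]
dequeue(): [15, 27]
enqueue(79): [15, 27, 79]
enqueue(13): [15, 27, 79, 13]
enqueue(3): [15, 27, 79, 13, 3]
dequeue(): [27, 79, 13, 3]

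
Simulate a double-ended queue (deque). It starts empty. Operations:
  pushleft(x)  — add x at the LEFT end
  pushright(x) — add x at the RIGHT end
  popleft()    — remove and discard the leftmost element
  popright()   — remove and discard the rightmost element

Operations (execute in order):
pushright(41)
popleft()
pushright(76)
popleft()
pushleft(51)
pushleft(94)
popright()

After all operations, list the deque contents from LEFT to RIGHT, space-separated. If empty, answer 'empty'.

pushright(41): [41]
popleft(): []
pushright(76): [76]
popleft(): []
pushleft(51): [51]
pushleft(94): [94, 51]
popright(): [94]

Answer: 94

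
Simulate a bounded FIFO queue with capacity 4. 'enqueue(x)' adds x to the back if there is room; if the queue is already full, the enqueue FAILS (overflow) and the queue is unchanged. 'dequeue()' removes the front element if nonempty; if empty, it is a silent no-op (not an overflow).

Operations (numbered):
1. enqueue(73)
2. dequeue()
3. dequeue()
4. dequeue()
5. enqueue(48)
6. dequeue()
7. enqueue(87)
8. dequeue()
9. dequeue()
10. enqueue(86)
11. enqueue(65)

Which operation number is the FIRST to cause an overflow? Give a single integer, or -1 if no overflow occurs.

Answer: -1

Derivation:
1. enqueue(73): size=1
2. dequeue(): size=0
3. dequeue(): empty, no-op, size=0
4. dequeue(): empty, no-op, size=0
5. enqueue(48): size=1
6. dequeue(): size=0
7. enqueue(87): size=1
8. dequeue(): size=0
9. dequeue(): empty, no-op, size=0
10. enqueue(86): size=1
11. enqueue(65): size=2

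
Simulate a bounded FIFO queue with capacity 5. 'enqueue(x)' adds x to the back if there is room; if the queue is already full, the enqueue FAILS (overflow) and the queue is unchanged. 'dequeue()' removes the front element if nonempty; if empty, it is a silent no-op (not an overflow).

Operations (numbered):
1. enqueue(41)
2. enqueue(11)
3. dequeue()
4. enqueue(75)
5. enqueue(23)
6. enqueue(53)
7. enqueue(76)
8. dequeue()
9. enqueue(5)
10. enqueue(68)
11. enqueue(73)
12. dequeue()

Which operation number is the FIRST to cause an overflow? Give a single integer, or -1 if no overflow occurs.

1. enqueue(41): size=1
2. enqueue(11): size=2
3. dequeue(): size=1
4. enqueue(75): size=2
5. enqueue(23): size=3
6. enqueue(53): size=4
7. enqueue(76): size=5
8. dequeue(): size=4
9. enqueue(5): size=5
10. enqueue(68): size=5=cap → OVERFLOW (fail)
11. enqueue(73): size=5=cap → OVERFLOW (fail)
12. dequeue(): size=4

Answer: 10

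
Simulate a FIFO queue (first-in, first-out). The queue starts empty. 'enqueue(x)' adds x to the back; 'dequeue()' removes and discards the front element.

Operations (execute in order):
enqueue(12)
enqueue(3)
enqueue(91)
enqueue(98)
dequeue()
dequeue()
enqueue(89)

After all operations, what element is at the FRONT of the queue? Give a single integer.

enqueue(12): queue = [12]
enqueue(3): queue = [12, 3]
enqueue(91): queue = [12, 3, 91]
enqueue(98): queue = [12, 3, 91, 98]
dequeue(): queue = [3, 91, 98]
dequeue(): queue = [91, 98]
enqueue(89): queue = [91, 98, 89]

Answer: 91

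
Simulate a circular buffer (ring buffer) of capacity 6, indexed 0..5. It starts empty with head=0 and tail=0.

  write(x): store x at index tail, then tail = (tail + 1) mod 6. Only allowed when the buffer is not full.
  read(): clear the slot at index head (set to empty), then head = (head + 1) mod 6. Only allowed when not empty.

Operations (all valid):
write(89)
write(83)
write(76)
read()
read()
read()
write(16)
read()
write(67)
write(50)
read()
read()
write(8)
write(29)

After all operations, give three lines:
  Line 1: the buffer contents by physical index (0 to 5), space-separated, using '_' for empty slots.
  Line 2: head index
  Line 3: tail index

Answer: 8 29 _ _ _ _
0
2

Derivation:
write(89): buf=[89 _ _ _ _ _], head=0, tail=1, size=1
write(83): buf=[89 83 _ _ _ _], head=0, tail=2, size=2
write(76): buf=[89 83 76 _ _ _], head=0, tail=3, size=3
read(): buf=[_ 83 76 _ _ _], head=1, tail=3, size=2
read(): buf=[_ _ 76 _ _ _], head=2, tail=3, size=1
read(): buf=[_ _ _ _ _ _], head=3, tail=3, size=0
write(16): buf=[_ _ _ 16 _ _], head=3, tail=4, size=1
read(): buf=[_ _ _ _ _ _], head=4, tail=4, size=0
write(67): buf=[_ _ _ _ 67 _], head=4, tail=5, size=1
write(50): buf=[_ _ _ _ 67 50], head=4, tail=0, size=2
read(): buf=[_ _ _ _ _ 50], head=5, tail=0, size=1
read(): buf=[_ _ _ _ _ _], head=0, tail=0, size=0
write(8): buf=[8 _ _ _ _ _], head=0, tail=1, size=1
write(29): buf=[8 29 _ _ _ _], head=0, tail=2, size=2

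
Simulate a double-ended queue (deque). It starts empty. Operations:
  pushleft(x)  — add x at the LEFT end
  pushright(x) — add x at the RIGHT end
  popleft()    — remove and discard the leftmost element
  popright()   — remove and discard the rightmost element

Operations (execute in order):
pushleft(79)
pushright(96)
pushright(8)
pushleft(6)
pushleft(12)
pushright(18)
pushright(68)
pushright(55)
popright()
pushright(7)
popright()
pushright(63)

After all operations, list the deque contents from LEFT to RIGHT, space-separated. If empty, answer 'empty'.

Answer: 12 6 79 96 8 18 68 63

Derivation:
pushleft(79): [79]
pushright(96): [79, 96]
pushright(8): [79, 96, 8]
pushleft(6): [6, 79, 96, 8]
pushleft(12): [12, 6, 79, 96, 8]
pushright(18): [12, 6, 79, 96, 8, 18]
pushright(68): [12, 6, 79, 96, 8, 18, 68]
pushright(55): [12, 6, 79, 96, 8, 18, 68, 55]
popright(): [12, 6, 79, 96, 8, 18, 68]
pushright(7): [12, 6, 79, 96, 8, 18, 68, 7]
popright(): [12, 6, 79, 96, 8, 18, 68]
pushright(63): [12, 6, 79, 96, 8, 18, 68, 63]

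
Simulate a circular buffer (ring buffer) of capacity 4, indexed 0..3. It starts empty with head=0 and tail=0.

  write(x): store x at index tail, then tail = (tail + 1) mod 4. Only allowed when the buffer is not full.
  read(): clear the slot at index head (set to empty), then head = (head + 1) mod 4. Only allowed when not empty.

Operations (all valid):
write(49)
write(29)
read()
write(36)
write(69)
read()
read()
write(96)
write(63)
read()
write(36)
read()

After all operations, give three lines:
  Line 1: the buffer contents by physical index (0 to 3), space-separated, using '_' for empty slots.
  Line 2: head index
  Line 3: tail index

Answer: _ 63 36 _
1
3

Derivation:
write(49): buf=[49 _ _ _], head=0, tail=1, size=1
write(29): buf=[49 29 _ _], head=0, tail=2, size=2
read(): buf=[_ 29 _ _], head=1, tail=2, size=1
write(36): buf=[_ 29 36 _], head=1, tail=3, size=2
write(69): buf=[_ 29 36 69], head=1, tail=0, size=3
read(): buf=[_ _ 36 69], head=2, tail=0, size=2
read(): buf=[_ _ _ 69], head=3, tail=0, size=1
write(96): buf=[96 _ _ 69], head=3, tail=1, size=2
write(63): buf=[96 63 _ 69], head=3, tail=2, size=3
read(): buf=[96 63 _ _], head=0, tail=2, size=2
write(36): buf=[96 63 36 _], head=0, tail=3, size=3
read(): buf=[_ 63 36 _], head=1, tail=3, size=2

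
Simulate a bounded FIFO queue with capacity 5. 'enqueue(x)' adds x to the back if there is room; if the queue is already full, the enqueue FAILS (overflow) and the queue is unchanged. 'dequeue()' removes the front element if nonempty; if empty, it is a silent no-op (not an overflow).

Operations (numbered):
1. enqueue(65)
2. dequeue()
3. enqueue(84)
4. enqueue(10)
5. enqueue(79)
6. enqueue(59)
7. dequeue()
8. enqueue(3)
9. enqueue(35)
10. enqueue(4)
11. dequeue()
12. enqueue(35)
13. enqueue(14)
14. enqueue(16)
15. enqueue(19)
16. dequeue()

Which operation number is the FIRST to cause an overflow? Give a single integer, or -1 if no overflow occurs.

1. enqueue(65): size=1
2. dequeue(): size=0
3. enqueue(84): size=1
4. enqueue(10): size=2
5. enqueue(79): size=3
6. enqueue(59): size=4
7. dequeue(): size=3
8. enqueue(3): size=4
9. enqueue(35): size=5
10. enqueue(4): size=5=cap → OVERFLOW (fail)
11. dequeue(): size=4
12. enqueue(35): size=5
13. enqueue(14): size=5=cap → OVERFLOW (fail)
14. enqueue(16): size=5=cap → OVERFLOW (fail)
15. enqueue(19): size=5=cap → OVERFLOW (fail)
16. dequeue(): size=4

Answer: 10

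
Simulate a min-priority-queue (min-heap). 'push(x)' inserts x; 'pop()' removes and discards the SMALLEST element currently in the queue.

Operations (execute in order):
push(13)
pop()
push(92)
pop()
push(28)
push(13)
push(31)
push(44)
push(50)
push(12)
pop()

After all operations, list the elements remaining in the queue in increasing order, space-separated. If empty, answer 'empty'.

Answer: 13 28 31 44 50

Derivation:
push(13): heap contents = [13]
pop() → 13: heap contents = []
push(92): heap contents = [92]
pop() → 92: heap contents = []
push(28): heap contents = [28]
push(13): heap contents = [13, 28]
push(31): heap contents = [13, 28, 31]
push(44): heap contents = [13, 28, 31, 44]
push(50): heap contents = [13, 28, 31, 44, 50]
push(12): heap contents = [12, 13, 28, 31, 44, 50]
pop() → 12: heap contents = [13, 28, 31, 44, 50]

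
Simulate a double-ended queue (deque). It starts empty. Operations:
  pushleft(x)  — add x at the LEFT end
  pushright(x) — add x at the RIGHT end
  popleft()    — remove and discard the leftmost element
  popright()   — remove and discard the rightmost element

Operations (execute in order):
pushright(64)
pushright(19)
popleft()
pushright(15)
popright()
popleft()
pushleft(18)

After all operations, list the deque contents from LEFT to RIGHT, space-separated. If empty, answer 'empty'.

pushright(64): [64]
pushright(19): [64, 19]
popleft(): [19]
pushright(15): [19, 15]
popright(): [19]
popleft(): []
pushleft(18): [18]

Answer: 18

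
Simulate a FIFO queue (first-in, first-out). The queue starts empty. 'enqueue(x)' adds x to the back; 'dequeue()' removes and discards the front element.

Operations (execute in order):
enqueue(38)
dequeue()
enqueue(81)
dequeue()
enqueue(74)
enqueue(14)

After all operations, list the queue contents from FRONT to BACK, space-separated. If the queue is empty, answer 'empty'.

enqueue(38): [38]
dequeue(): []
enqueue(81): [81]
dequeue(): []
enqueue(74): [74]
enqueue(14): [74, 14]

Answer: 74 14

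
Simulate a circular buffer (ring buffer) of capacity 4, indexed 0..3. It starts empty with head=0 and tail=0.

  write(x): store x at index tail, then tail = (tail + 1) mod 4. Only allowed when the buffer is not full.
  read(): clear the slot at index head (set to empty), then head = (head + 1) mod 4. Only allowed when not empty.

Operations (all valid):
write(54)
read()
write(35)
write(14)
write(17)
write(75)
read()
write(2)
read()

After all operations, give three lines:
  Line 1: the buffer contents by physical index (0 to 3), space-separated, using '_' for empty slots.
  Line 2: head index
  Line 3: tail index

Answer: 75 2 _ 17
3
2

Derivation:
write(54): buf=[54 _ _ _], head=0, tail=1, size=1
read(): buf=[_ _ _ _], head=1, tail=1, size=0
write(35): buf=[_ 35 _ _], head=1, tail=2, size=1
write(14): buf=[_ 35 14 _], head=1, tail=3, size=2
write(17): buf=[_ 35 14 17], head=1, tail=0, size=3
write(75): buf=[75 35 14 17], head=1, tail=1, size=4
read(): buf=[75 _ 14 17], head=2, tail=1, size=3
write(2): buf=[75 2 14 17], head=2, tail=2, size=4
read(): buf=[75 2 _ 17], head=3, tail=2, size=3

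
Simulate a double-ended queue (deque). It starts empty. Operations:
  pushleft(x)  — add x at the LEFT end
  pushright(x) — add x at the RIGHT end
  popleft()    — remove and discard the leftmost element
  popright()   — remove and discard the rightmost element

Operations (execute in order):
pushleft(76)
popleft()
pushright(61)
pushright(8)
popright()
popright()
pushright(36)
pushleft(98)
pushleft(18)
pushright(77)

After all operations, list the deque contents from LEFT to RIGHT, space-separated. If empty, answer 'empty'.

pushleft(76): [76]
popleft(): []
pushright(61): [61]
pushright(8): [61, 8]
popright(): [61]
popright(): []
pushright(36): [36]
pushleft(98): [98, 36]
pushleft(18): [18, 98, 36]
pushright(77): [18, 98, 36, 77]

Answer: 18 98 36 77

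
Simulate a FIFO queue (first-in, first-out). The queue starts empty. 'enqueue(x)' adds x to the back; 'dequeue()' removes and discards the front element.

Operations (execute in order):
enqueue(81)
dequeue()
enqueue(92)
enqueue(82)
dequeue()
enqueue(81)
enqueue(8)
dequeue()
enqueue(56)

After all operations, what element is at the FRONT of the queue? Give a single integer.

Answer: 81

Derivation:
enqueue(81): queue = [81]
dequeue(): queue = []
enqueue(92): queue = [92]
enqueue(82): queue = [92, 82]
dequeue(): queue = [82]
enqueue(81): queue = [82, 81]
enqueue(8): queue = [82, 81, 8]
dequeue(): queue = [81, 8]
enqueue(56): queue = [81, 8, 56]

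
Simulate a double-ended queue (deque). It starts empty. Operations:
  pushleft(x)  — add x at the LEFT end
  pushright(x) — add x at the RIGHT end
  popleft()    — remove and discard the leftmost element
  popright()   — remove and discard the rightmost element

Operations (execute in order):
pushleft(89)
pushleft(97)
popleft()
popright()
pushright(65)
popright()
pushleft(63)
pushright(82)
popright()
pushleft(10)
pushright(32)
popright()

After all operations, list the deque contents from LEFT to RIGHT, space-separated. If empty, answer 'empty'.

pushleft(89): [89]
pushleft(97): [97, 89]
popleft(): [89]
popright(): []
pushright(65): [65]
popright(): []
pushleft(63): [63]
pushright(82): [63, 82]
popright(): [63]
pushleft(10): [10, 63]
pushright(32): [10, 63, 32]
popright(): [10, 63]

Answer: 10 63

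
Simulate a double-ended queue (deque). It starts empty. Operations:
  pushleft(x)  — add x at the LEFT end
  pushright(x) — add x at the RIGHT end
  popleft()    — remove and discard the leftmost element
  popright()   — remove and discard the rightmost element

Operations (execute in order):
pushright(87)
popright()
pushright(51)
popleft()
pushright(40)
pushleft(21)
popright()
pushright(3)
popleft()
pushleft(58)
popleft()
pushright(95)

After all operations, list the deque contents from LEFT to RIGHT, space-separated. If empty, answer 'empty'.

pushright(87): [87]
popright(): []
pushright(51): [51]
popleft(): []
pushright(40): [40]
pushleft(21): [21, 40]
popright(): [21]
pushright(3): [21, 3]
popleft(): [3]
pushleft(58): [58, 3]
popleft(): [3]
pushright(95): [3, 95]

Answer: 3 95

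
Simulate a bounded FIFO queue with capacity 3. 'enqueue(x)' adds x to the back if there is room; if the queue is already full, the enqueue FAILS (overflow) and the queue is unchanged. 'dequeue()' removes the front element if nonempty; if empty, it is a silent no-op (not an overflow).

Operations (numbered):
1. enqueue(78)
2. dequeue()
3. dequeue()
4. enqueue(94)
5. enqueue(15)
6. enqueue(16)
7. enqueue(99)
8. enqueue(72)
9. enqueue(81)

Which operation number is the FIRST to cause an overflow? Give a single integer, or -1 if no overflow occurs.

Answer: 7

Derivation:
1. enqueue(78): size=1
2. dequeue(): size=0
3. dequeue(): empty, no-op, size=0
4. enqueue(94): size=1
5. enqueue(15): size=2
6. enqueue(16): size=3
7. enqueue(99): size=3=cap → OVERFLOW (fail)
8. enqueue(72): size=3=cap → OVERFLOW (fail)
9. enqueue(81): size=3=cap → OVERFLOW (fail)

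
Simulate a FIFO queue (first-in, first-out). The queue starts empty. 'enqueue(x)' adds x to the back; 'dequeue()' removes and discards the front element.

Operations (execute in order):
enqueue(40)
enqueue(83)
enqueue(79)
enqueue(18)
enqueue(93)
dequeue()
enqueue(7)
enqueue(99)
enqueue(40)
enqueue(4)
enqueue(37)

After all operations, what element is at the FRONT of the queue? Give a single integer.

enqueue(40): queue = [40]
enqueue(83): queue = [40, 83]
enqueue(79): queue = [40, 83, 79]
enqueue(18): queue = [40, 83, 79, 18]
enqueue(93): queue = [40, 83, 79, 18, 93]
dequeue(): queue = [83, 79, 18, 93]
enqueue(7): queue = [83, 79, 18, 93, 7]
enqueue(99): queue = [83, 79, 18, 93, 7, 99]
enqueue(40): queue = [83, 79, 18, 93, 7, 99, 40]
enqueue(4): queue = [83, 79, 18, 93, 7, 99, 40, 4]
enqueue(37): queue = [83, 79, 18, 93, 7, 99, 40, 4, 37]

Answer: 83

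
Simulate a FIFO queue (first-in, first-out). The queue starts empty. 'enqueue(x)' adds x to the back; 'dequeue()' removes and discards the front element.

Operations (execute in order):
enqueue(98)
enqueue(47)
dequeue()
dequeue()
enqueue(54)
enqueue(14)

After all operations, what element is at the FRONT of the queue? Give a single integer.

Answer: 54

Derivation:
enqueue(98): queue = [98]
enqueue(47): queue = [98, 47]
dequeue(): queue = [47]
dequeue(): queue = []
enqueue(54): queue = [54]
enqueue(14): queue = [54, 14]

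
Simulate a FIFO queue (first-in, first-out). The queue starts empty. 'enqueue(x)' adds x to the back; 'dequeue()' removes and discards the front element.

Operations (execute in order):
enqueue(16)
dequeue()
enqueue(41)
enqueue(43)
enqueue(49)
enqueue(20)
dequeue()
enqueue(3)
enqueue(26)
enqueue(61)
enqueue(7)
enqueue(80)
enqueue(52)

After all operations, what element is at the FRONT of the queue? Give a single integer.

enqueue(16): queue = [16]
dequeue(): queue = []
enqueue(41): queue = [41]
enqueue(43): queue = [41, 43]
enqueue(49): queue = [41, 43, 49]
enqueue(20): queue = [41, 43, 49, 20]
dequeue(): queue = [43, 49, 20]
enqueue(3): queue = [43, 49, 20, 3]
enqueue(26): queue = [43, 49, 20, 3, 26]
enqueue(61): queue = [43, 49, 20, 3, 26, 61]
enqueue(7): queue = [43, 49, 20, 3, 26, 61, 7]
enqueue(80): queue = [43, 49, 20, 3, 26, 61, 7, 80]
enqueue(52): queue = [43, 49, 20, 3, 26, 61, 7, 80, 52]

Answer: 43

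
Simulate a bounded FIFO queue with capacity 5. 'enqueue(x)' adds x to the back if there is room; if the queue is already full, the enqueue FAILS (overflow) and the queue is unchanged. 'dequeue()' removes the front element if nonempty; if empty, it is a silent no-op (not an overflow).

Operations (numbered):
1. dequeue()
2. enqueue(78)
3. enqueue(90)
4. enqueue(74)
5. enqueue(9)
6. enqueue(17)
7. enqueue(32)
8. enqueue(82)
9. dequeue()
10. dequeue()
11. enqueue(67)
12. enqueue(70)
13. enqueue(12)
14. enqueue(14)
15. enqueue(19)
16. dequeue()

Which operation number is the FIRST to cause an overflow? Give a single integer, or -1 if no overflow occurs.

Answer: 7

Derivation:
1. dequeue(): empty, no-op, size=0
2. enqueue(78): size=1
3. enqueue(90): size=2
4. enqueue(74): size=3
5. enqueue(9): size=4
6. enqueue(17): size=5
7. enqueue(32): size=5=cap → OVERFLOW (fail)
8. enqueue(82): size=5=cap → OVERFLOW (fail)
9. dequeue(): size=4
10. dequeue(): size=3
11. enqueue(67): size=4
12. enqueue(70): size=5
13. enqueue(12): size=5=cap → OVERFLOW (fail)
14. enqueue(14): size=5=cap → OVERFLOW (fail)
15. enqueue(19): size=5=cap → OVERFLOW (fail)
16. dequeue(): size=4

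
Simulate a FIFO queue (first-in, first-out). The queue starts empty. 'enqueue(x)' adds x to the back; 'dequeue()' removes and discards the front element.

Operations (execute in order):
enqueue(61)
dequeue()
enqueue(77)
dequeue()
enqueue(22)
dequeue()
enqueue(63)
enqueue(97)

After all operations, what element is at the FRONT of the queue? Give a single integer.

Answer: 63

Derivation:
enqueue(61): queue = [61]
dequeue(): queue = []
enqueue(77): queue = [77]
dequeue(): queue = []
enqueue(22): queue = [22]
dequeue(): queue = []
enqueue(63): queue = [63]
enqueue(97): queue = [63, 97]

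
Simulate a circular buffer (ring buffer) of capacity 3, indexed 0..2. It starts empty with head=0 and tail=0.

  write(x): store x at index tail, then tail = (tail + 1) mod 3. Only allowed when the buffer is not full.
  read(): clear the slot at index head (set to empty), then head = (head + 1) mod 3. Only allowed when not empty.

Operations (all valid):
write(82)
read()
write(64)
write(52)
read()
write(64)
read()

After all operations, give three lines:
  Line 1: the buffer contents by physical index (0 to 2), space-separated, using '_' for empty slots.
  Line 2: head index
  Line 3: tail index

Answer: 64 _ _
0
1

Derivation:
write(82): buf=[82 _ _], head=0, tail=1, size=1
read(): buf=[_ _ _], head=1, tail=1, size=0
write(64): buf=[_ 64 _], head=1, tail=2, size=1
write(52): buf=[_ 64 52], head=1, tail=0, size=2
read(): buf=[_ _ 52], head=2, tail=0, size=1
write(64): buf=[64 _ 52], head=2, tail=1, size=2
read(): buf=[64 _ _], head=0, tail=1, size=1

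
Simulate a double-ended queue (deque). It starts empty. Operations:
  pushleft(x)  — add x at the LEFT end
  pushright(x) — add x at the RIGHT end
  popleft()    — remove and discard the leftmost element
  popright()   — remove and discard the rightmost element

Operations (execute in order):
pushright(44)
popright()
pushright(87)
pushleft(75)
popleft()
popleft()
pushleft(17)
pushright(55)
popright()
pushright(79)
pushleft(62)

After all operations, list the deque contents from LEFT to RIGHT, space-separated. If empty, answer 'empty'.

pushright(44): [44]
popright(): []
pushright(87): [87]
pushleft(75): [75, 87]
popleft(): [87]
popleft(): []
pushleft(17): [17]
pushright(55): [17, 55]
popright(): [17]
pushright(79): [17, 79]
pushleft(62): [62, 17, 79]

Answer: 62 17 79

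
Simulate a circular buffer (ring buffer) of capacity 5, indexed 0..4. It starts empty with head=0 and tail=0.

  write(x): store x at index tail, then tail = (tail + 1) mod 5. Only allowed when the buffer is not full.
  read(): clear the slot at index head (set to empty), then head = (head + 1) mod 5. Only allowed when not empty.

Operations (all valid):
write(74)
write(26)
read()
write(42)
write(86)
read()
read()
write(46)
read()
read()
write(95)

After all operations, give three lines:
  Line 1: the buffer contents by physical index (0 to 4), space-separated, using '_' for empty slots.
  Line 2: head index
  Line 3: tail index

write(74): buf=[74 _ _ _ _], head=0, tail=1, size=1
write(26): buf=[74 26 _ _ _], head=0, tail=2, size=2
read(): buf=[_ 26 _ _ _], head=1, tail=2, size=1
write(42): buf=[_ 26 42 _ _], head=1, tail=3, size=2
write(86): buf=[_ 26 42 86 _], head=1, tail=4, size=3
read(): buf=[_ _ 42 86 _], head=2, tail=4, size=2
read(): buf=[_ _ _ 86 _], head=3, tail=4, size=1
write(46): buf=[_ _ _ 86 46], head=3, tail=0, size=2
read(): buf=[_ _ _ _ 46], head=4, tail=0, size=1
read(): buf=[_ _ _ _ _], head=0, tail=0, size=0
write(95): buf=[95 _ _ _ _], head=0, tail=1, size=1

Answer: 95 _ _ _ _
0
1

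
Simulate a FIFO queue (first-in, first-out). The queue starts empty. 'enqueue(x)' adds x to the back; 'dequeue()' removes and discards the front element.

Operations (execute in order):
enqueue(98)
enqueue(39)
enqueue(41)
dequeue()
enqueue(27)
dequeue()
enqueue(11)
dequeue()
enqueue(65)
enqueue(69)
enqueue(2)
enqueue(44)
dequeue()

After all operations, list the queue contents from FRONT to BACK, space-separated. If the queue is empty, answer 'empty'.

Answer: 11 65 69 2 44

Derivation:
enqueue(98): [98]
enqueue(39): [98, 39]
enqueue(41): [98, 39, 41]
dequeue(): [39, 41]
enqueue(27): [39, 41, 27]
dequeue(): [41, 27]
enqueue(11): [41, 27, 11]
dequeue(): [27, 11]
enqueue(65): [27, 11, 65]
enqueue(69): [27, 11, 65, 69]
enqueue(2): [27, 11, 65, 69, 2]
enqueue(44): [27, 11, 65, 69, 2, 44]
dequeue(): [11, 65, 69, 2, 44]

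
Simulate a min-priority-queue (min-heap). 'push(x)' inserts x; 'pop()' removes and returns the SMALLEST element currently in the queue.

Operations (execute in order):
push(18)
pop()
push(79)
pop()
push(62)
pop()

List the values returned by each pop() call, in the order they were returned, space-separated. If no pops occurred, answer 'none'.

push(18): heap contents = [18]
pop() → 18: heap contents = []
push(79): heap contents = [79]
pop() → 79: heap contents = []
push(62): heap contents = [62]
pop() → 62: heap contents = []

Answer: 18 79 62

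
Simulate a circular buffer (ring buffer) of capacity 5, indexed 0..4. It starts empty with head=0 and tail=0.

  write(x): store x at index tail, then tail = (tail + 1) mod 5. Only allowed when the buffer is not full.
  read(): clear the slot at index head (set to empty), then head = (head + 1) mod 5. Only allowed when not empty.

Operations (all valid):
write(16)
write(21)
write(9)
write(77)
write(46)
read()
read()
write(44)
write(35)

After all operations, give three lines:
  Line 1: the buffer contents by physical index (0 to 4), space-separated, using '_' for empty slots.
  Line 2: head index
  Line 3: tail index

Answer: 44 35 9 77 46
2
2

Derivation:
write(16): buf=[16 _ _ _ _], head=0, tail=1, size=1
write(21): buf=[16 21 _ _ _], head=0, tail=2, size=2
write(9): buf=[16 21 9 _ _], head=0, tail=3, size=3
write(77): buf=[16 21 9 77 _], head=0, tail=4, size=4
write(46): buf=[16 21 9 77 46], head=0, tail=0, size=5
read(): buf=[_ 21 9 77 46], head=1, tail=0, size=4
read(): buf=[_ _ 9 77 46], head=2, tail=0, size=3
write(44): buf=[44 _ 9 77 46], head=2, tail=1, size=4
write(35): buf=[44 35 9 77 46], head=2, tail=2, size=5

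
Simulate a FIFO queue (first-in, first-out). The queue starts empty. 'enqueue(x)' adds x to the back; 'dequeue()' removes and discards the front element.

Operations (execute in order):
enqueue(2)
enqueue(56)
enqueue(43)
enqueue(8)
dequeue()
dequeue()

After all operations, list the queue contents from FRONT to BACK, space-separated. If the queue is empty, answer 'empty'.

Answer: 43 8

Derivation:
enqueue(2): [2]
enqueue(56): [2, 56]
enqueue(43): [2, 56, 43]
enqueue(8): [2, 56, 43, 8]
dequeue(): [56, 43, 8]
dequeue(): [43, 8]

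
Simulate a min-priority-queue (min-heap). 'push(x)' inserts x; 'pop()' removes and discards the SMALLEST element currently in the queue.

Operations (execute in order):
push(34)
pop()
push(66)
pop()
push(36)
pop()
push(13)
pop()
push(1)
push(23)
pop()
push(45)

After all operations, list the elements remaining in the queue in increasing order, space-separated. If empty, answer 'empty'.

push(34): heap contents = [34]
pop() → 34: heap contents = []
push(66): heap contents = [66]
pop() → 66: heap contents = []
push(36): heap contents = [36]
pop() → 36: heap contents = []
push(13): heap contents = [13]
pop() → 13: heap contents = []
push(1): heap contents = [1]
push(23): heap contents = [1, 23]
pop() → 1: heap contents = [23]
push(45): heap contents = [23, 45]

Answer: 23 45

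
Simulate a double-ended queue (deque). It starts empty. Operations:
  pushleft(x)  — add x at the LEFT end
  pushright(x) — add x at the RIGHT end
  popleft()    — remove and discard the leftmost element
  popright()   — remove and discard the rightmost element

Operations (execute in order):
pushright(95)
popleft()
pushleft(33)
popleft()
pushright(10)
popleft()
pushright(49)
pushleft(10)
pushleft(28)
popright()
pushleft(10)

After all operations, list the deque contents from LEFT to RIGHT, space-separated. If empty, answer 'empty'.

Answer: 10 28 10

Derivation:
pushright(95): [95]
popleft(): []
pushleft(33): [33]
popleft(): []
pushright(10): [10]
popleft(): []
pushright(49): [49]
pushleft(10): [10, 49]
pushleft(28): [28, 10, 49]
popright(): [28, 10]
pushleft(10): [10, 28, 10]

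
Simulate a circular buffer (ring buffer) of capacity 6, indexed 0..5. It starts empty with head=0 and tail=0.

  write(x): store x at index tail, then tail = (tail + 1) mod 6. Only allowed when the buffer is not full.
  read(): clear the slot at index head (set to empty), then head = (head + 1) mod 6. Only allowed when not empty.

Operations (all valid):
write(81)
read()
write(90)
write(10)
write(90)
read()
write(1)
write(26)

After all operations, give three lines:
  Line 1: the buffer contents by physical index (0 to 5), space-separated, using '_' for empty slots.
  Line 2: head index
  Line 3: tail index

write(81): buf=[81 _ _ _ _ _], head=0, tail=1, size=1
read(): buf=[_ _ _ _ _ _], head=1, tail=1, size=0
write(90): buf=[_ 90 _ _ _ _], head=1, tail=2, size=1
write(10): buf=[_ 90 10 _ _ _], head=1, tail=3, size=2
write(90): buf=[_ 90 10 90 _ _], head=1, tail=4, size=3
read(): buf=[_ _ 10 90 _ _], head=2, tail=4, size=2
write(1): buf=[_ _ 10 90 1 _], head=2, tail=5, size=3
write(26): buf=[_ _ 10 90 1 26], head=2, tail=0, size=4

Answer: _ _ 10 90 1 26
2
0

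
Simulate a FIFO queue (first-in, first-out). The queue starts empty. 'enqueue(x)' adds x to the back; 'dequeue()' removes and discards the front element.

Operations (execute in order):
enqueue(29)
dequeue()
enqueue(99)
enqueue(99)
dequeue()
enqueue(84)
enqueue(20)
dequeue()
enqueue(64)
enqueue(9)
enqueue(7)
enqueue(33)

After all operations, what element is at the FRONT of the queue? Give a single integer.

enqueue(29): queue = [29]
dequeue(): queue = []
enqueue(99): queue = [99]
enqueue(99): queue = [99, 99]
dequeue(): queue = [99]
enqueue(84): queue = [99, 84]
enqueue(20): queue = [99, 84, 20]
dequeue(): queue = [84, 20]
enqueue(64): queue = [84, 20, 64]
enqueue(9): queue = [84, 20, 64, 9]
enqueue(7): queue = [84, 20, 64, 9, 7]
enqueue(33): queue = [84, 20, 64, 9, 7, 33]

Answer: 84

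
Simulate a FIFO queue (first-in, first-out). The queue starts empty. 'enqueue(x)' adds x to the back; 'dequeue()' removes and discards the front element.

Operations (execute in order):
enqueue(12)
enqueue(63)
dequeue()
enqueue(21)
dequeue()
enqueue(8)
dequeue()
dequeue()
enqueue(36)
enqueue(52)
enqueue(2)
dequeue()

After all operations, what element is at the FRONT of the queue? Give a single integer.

enqueue(12): queue = [12]
enqueue(63): queue = [12, 63]
dequeue(): queue = [63]
enqueue(21): queue = [63, 21]
dequeue(): queue = [21]
enqueue(8): queue = [21, 8]
dequeue(): queue = [8]
dequeue(): queue = []
enqueue(36): queue = [36]
enqueue(52): queue = [36, 52]
enqueue(2): queue = [36, 52, 2]
dequeue(): queue = [52, 2]

Answer: 52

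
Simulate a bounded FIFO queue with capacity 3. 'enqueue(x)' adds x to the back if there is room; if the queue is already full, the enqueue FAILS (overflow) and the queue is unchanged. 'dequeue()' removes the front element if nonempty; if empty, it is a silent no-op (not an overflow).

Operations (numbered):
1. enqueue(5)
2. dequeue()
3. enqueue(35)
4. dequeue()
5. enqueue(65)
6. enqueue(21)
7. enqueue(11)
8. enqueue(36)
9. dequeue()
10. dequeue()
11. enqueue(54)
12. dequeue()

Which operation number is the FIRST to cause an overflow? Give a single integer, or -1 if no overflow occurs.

1. enqueue(5): size=1
2. dequeue(): size=0
3. enqueue(35): size=1
4. dequeue(): size=0
5. enqueue(65): size=1
6. enqueue(21): size=2
7. enqueue(11): size=3
8. enqueue(36): size=3=cap → OVERFLOW (fail)
9. dequeue(): size=2
10. dequeue(): size=1
11. enqueue(54): size=2
12. dequeue(): size=1

Answer: 8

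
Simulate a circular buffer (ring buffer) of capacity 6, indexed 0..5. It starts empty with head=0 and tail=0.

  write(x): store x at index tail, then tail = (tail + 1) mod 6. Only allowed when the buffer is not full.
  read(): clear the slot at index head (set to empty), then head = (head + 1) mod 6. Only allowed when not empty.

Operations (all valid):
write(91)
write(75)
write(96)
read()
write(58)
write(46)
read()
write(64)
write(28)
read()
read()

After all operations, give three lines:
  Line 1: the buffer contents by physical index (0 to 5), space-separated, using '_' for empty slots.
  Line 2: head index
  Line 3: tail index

Answer: 28 _ _ _ 46 64
4
1

Derivation:
write(91): buf=[91 _ _ _ _ _], head=0, tail=1, size=1
write(75): buf=[91 75 _ _ _ _], head=0, tail=2, size=2
write(96): buf=[91 75 96 _ _ _], head=0, tail=3, size=3
read(): buf=[_ 75 96 _ _ _], head=1, tail=3, size=2
write(58): buf=[_ 75 96 58 _ _], head=1, tail=4, size=3
write(46): buf=[_ 75 96 58 46 _], head=1, tail=5, size=4
read(): buf=[_ _ 96 58 46 _], head=2, tail=5, size=3
write(64): buf=[_ _ 96 58 46 64], head=2, tail=0, size=4
write(28): buf=[28 _ 96 58 46 64], head=2, tail=1, size=5
read(): buf=[28 _ _ 58 46 64], head=3, tail=1, size=4
read(): buf=[28 _ _ _ 46 64], head=4, tail=1, size=3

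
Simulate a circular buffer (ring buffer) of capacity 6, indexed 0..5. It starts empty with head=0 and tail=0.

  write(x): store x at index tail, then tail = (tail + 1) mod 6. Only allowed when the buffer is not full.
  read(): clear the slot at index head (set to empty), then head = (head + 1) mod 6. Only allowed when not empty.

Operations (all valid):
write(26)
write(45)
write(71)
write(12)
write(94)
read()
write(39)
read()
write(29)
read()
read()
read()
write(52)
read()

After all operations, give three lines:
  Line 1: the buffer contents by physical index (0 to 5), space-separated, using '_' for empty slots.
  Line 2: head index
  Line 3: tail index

Answer: 29 52 _ _ _ _
0
2

Derivation:
write(26): buf=[26 _ _ _ _ _], head=0, tail=1, size=1
write(45): buf=[26 45 _ _ _ _], head=0, tail=2, size=2
write(71): buf=[26 45 71 _ _ _], head=0, tail=3, size=3
write(12): buf=[26 45 71 12 _ _], head=0, tail=4, size=4
write(94): buf=[26 45 71 12 94 _], head=0, tail=5, size=5
read(): buf=[_ 45 71 12 94 _], head=1, tail=5, size=4
write(39): buf=[_ 45 71 12 94 39], head=1, tail=0, size=5
read(): buf=[_ _ 71 12 94 39], head=2, tail=0, size=4
write(29): buf=[29 _ 71 12 94 39], head=2, tail=1, size=5
read(): buf=[29 _ _ 12 94 39], head=3, tail=1, size=4
read(): buf=[29 _ _ _ 94 39], head=4, tail=1, size=3
read(): buf=[29 _ _ _ _ 39], head=5, tail=1, size=2
write(52): buf=[29 52 _ _ _ 39], head=5, tail=2, size=3
read(): buf=[29 52 _ _ _ _], head=0, tail=2, size=2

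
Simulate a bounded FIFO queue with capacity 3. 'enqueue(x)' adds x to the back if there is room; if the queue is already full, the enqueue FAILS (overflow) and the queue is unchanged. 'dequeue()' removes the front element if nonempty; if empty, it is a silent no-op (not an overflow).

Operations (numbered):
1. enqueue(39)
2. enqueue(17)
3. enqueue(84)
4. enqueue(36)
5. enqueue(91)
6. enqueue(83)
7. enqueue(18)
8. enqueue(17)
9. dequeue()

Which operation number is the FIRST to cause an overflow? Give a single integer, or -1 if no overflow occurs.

1. enqueue(39): size=1
2. enqueue(17): size=2
3. enqueue(84): size=3
4. enqueue(36): size=3=cap → OVERFLOW (fail)
5. enqueue(91): size=3=cap → OVERFLOW (fail)
6. enqueue(83): size=3=cap → OVERFLOW (fail)
7. enqueue(18): size=3=cap → OVERFLOW (fail)
8. enqueue(17): size=3=cap → OVERFLOW (fail)
9. dequeue(): size=2

Answer: 4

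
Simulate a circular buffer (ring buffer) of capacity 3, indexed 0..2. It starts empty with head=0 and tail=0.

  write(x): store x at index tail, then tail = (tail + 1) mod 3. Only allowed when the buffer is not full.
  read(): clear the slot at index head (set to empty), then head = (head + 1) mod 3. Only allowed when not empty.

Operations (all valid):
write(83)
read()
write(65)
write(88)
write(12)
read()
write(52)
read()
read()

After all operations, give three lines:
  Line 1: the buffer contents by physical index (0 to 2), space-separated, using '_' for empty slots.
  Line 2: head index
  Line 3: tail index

Answer: _ 52 _
1
2

Derivation:
write(83): buf=[83 _ _], head=0, tail=1, size=1
read(): buf=[_ _ _], head=1, tail=1, size=0
write(65): buf=[_ 65 _], head=1, tail=2, size=1
write(88): buf=[_ 65 88], head=1, tail=0, size=2
write(12): buf=[12 65 88], head=1, tail=1, size=3
read(): buf=[12 _ 88], head=2, tail=1, size=2
write(52): buf=[12 52 88], head=2, tail=2, size=3
read(): buf=[12 52 _], head=0, tail=2, size=2
read(): buf=[_ 52 _], head=1, tail=2, size=1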